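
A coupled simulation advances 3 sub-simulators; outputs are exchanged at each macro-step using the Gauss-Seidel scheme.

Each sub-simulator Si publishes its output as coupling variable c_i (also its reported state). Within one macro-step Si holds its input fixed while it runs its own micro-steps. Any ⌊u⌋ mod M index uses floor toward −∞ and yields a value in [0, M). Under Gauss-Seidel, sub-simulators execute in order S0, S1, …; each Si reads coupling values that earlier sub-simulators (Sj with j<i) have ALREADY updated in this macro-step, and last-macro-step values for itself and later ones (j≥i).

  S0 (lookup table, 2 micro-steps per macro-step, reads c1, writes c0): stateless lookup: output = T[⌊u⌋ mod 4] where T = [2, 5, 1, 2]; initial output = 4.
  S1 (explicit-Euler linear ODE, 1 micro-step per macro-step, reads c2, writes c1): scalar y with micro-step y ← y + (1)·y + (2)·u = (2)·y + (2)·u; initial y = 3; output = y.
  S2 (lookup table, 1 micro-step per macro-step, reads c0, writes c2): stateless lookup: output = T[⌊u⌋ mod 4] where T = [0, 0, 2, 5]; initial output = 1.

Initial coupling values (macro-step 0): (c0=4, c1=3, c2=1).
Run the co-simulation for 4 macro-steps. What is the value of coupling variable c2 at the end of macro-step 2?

c2 at macro-step 2 = 2

macro 1: S0 reads c1=3 → after 2×micro: 2; S1 reads c2=1 → after 1×micro: 8; S2 reads c0=2 → after 1×micro: 2 ⇒ (c0=2, c1=8, c2=2)
macro 2: S0 reads c1=8 → after 2×micro: 2; S1 reads c2=2 → after 1×micro: 20; S2 reads c0=2 → after 1×micro: 2 ⇒ (c0=2, c1=20, c2=2)
macro 3: S0 reads c1=20 → after 2×micro: 2; S1 reads c2=2 → after 1×micro: 44; S2 reads c0=2 → after 1×micro: 2 ⇒ (c0=2, c1=44, c2=2)
macro 4: S0 reads c1=44 → after 2×micro: 2; S1 reads c2=2 → after 1×micro: 92; S2 reads c0=2 → after 1×micro: 2 ⇒ (c0=2, c1=92, c2=2)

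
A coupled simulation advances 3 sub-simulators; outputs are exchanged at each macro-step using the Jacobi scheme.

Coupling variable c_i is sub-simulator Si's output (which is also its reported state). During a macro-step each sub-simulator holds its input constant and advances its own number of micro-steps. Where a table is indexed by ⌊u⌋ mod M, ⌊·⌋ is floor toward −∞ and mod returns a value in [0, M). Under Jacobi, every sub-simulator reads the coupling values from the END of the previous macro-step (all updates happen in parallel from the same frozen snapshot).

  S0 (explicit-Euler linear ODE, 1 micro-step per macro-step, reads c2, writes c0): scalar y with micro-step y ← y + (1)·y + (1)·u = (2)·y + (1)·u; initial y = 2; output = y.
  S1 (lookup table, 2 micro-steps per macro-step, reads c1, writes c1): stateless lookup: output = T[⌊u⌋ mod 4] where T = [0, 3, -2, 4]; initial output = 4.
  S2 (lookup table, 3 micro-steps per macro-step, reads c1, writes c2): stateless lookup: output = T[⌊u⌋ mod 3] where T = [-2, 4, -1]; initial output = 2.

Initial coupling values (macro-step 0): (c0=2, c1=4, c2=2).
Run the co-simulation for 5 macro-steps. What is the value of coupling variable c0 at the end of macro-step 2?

macro 1: S0 reads c2=2 → after 1×micro: 6; S1 reads c1=4 → after 2×micro: 0; S2 reads c1=4 → after 3×micro: 4 ⇒ (c0=6, c1=0, c2=4)
macro 2: S0 reads c2=4 → after 1×micro: 16; S1 reads c1=0 → after 2×micro: 0; S2 reads c1=0 → after 3×micro: -2 ⇒ (c0=16, c1=0, c2=-2)
macro 3: S0 reads c2=-2 → after 1×micro: 30; S1 reads c1=0 → after 2×micro: 0; S2 reads c1=0 → after 3×micro: -2 ⇒ (c0=30, c1=0, c2=-2)
macro 4: S0 reads c2=-2 → after 1×micro: 58; S1 reads c1=0 → after 2×micro: 0; S2 reads c1=0 → after 3×micro: -2 ⇒ (c0=58, c1=0, c2=-2)
macro 5: S0 reads c2=-2 → after 1×micro: 114; S1 reads c1=0 → after 2×micro: 0; S2 reads c1=0 → after 3×micro: -2 ⇒ (c0=114, c1=0, c2=-2)

c0 at macro-step 2 = 16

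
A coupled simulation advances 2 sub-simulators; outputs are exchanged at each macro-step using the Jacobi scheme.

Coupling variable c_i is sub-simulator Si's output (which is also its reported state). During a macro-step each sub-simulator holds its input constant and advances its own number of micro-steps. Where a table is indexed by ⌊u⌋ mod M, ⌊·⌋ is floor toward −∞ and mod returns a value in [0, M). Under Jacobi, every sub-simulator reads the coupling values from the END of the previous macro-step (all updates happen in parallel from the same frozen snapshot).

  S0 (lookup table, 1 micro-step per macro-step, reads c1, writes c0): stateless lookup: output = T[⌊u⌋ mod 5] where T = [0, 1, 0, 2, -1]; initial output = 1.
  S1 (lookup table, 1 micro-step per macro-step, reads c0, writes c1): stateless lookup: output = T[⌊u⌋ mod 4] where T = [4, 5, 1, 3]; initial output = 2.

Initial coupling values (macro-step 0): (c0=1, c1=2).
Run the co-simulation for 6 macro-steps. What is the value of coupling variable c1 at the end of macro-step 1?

macro 1: S0 reads c1=2 → after 1×micro: 0; S1 reads c0=1 → after 1×micro: 5 ⇒ (c0=0, c1=5)
macro 2: S0 reads c1=5 → after 1×micro: 0; S1 reads c0=0 → after 1×micro: 4 ⇒ (c0=0, c1=4)
macro 3: S0 reads c1=4 → after 1×micro: -1; S1 reads c0=0 → after 1×micro: 4 ⇒ (c0=-1, c1=4)
macro 4: S0 reads c1=4 → after 1×micro: -1; S1 reads c0=-1 → after 1×micro: 3 ⇒ (c0=-1, c1=3)
macro 5: S0 reads c1=3 → after 1×micro: 2; S1 reads c0=-1 → after 1×micro: 3 ⇒ (c0=2, c1=3)
macro 6: S0 reads c1=3 → after 1×micro: 2; S1 reads c0=2 → after 1×micro: 1 ⇒ (c0=2, c1=1)

c1 at macro-step 1 = 5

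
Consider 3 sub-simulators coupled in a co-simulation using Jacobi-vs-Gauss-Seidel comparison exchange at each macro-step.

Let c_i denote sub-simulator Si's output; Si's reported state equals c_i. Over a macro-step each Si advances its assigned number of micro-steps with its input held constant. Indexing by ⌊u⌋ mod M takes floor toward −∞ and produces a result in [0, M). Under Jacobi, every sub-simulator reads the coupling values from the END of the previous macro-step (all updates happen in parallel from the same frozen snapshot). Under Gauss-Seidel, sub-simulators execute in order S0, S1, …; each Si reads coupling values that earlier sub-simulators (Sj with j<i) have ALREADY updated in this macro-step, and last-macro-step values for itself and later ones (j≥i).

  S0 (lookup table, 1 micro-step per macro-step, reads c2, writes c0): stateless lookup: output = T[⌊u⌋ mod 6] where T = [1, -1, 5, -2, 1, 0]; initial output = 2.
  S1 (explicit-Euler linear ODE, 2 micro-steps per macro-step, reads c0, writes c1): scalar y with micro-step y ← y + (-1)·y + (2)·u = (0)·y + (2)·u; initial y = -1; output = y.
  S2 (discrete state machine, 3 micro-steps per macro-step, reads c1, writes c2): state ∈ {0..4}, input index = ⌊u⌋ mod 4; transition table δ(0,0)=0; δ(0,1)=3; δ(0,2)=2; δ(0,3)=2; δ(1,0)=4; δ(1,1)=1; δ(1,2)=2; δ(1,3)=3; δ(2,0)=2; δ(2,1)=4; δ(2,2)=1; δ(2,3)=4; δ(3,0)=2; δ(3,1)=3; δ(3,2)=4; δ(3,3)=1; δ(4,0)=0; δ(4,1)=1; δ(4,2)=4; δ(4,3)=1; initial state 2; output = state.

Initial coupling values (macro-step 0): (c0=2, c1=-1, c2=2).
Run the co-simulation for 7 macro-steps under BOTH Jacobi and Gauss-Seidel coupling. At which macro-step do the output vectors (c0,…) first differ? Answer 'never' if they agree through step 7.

[Jacobi] macro 1: S0 reads c2=2 → after 1×micro: 5; S1 reads c0=2 → after 2×micro: 4; S2 reads c1=-1 → after 3×micro: 3 ⇒ (c0=5, c1=4, c2=3)
[Jacobi] macro 2: S0 reads c2=3 → after 1×micro: -2; S1 reads c0=5 → after 2×micro: 10; S2 reads c1=4 → after 3×micro: 2 ⇒ (c0=-2, c1=10, c2=2)
[Jacobi] macro 3: S0 reads c2=2 → after 1×micro: 5; S1 reads c0=-2 → after 2×micro: -4; S2 reads c1=10 → after 3×micro: 1 ⇒ (c0=5, c1=-4, c2=1)
[Jacobi] macro 4: S0 reads c2=1 → after 1×micro: -1; S1 reads c0=5 → after 2×micro: 10; S2 reads c1=-4 → after 3×micro: 0 ⇒ (c0=-1, c1=10, c2=0)
[Jacobi] macro 5: S0 reads c2=0 → after 1×micro: 1; S1 reads c0=-1 → after 2×micro: -2; S2 reads c1=10 → after 3×micro: 2 ⇒ (c0=1, c1=-2, c2=2)
[Jacobi] macro 6: S0 reads c2=2 → after 1×micro: 5; S1 reads c0=1 → after 2×micro: 2; S2 reads c1=-2 → after 3×micro: 1 ⇒ (c0=5, c1=2, c2=1)
[Jacobi] macro 7: S0 reads c2=1 → after 1×micro: -1; S1 reads c0=5 → after 2×micro: 10; S2 reads c1=2 → after 3×micro: 2 ⇒ (c0=-1, c1=10, c2=2)
[Gauss-Seidel] macro 1: S0 reads c2=2 → after 1×micro: 5; S1 reads c0=5 → after 2×micro: 10; S2 reads c1=10 → after 3×micro: 1 ⇒ (c0=5, c1=10, c2=1)
[Gauss-Seidel] macro 2: S0 reads c2=1 → after 1×micro: -1; S1 reads c0=-1 → after 2×micro: -2; S2 reads c1=-2 → after 3×micro: 2 ⇒ (c0=-1, c1=-2, c2=2)
[Gauss-Seidel] macro 3: S0 reads c2=2 → after 1×micro: 5; S1 reads c0=5 → after 2×micro: 10; S2 reads c1=10 → after 3×micro: 1 ⇒ (c0=5, c1=10, c2=1)
[Gauss-Seidel] macro 4: S0 reads c2=1 → after 1×micro: -1; S1 reads c0=-1 → after 2×micro: -2; S2 reads c1=-2 → after 3×micro: 2 ⇒ (c0=-1, c1=-2, c2=2)
[Gauss-Seidel] macro 5: S0 reads c2=2 → after 1×micro: 5; S1 reads c0=5 → after 2×micro: 10; S2 reads c1=10 → after 3×micro: 1 ⇒ (c0=5, c1=10, c2=1)
[Gauss-Seidel] macro 6: S0 reads c2=1 → after 1×micro: -1; S1 reads c0=-1 → after 2×micro: -2; S2 reads c1=-2 → after 3×micro: 2 ⇒ (c0=-1, c1=-2, c2=2)
[Gauss-Seidel] macro 7: S0 reads c2=2 → after 1×micro: 5; S1 reads c0=5 → after 2×micro: 10; S2 reads c1=10 → after 3×micro: 1 ⇒ (c0=5, c1=10, c2=1)

first divergence at macro-step: 1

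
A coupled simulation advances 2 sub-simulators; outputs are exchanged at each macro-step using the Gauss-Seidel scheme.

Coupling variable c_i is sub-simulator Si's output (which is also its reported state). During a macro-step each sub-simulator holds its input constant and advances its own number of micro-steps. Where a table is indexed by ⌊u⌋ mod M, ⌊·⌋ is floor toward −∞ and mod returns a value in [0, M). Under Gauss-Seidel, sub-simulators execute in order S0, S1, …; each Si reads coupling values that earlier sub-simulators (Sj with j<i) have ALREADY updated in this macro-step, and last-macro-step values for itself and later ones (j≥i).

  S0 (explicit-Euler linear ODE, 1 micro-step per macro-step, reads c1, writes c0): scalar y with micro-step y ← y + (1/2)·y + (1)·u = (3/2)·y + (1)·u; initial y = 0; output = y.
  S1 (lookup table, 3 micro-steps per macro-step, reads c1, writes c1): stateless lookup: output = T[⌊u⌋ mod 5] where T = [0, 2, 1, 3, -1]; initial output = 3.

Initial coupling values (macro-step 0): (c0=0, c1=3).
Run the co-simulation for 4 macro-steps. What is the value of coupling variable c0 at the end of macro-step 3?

c0 at macro-step 3 = 57/4

macro 1: S0 reads c1=3 → after 1×micro: 3; S1 reads c1=3 → after 3×micro: 3 ⇒ (c0=3, c1=3)
macro 2: S0 reads c1=3 → after 1×micro: 15/2; S1 reads c1=3 → after 3×micro: 3 ⇒ (c0=15/2, c1=3)
macro 3: S0 reads c1=3 → after 1×micro: 57/4; S1 reads c1=3 → after 3×micro: 3 ⇒ (c0=57/4, c1=3)
macro 4: S0 reads c1=3 → after 1×micro: 195/8; S1 reads c1=3 → after 3×micro: 3 ⇒ (c0=195/8, c1=3)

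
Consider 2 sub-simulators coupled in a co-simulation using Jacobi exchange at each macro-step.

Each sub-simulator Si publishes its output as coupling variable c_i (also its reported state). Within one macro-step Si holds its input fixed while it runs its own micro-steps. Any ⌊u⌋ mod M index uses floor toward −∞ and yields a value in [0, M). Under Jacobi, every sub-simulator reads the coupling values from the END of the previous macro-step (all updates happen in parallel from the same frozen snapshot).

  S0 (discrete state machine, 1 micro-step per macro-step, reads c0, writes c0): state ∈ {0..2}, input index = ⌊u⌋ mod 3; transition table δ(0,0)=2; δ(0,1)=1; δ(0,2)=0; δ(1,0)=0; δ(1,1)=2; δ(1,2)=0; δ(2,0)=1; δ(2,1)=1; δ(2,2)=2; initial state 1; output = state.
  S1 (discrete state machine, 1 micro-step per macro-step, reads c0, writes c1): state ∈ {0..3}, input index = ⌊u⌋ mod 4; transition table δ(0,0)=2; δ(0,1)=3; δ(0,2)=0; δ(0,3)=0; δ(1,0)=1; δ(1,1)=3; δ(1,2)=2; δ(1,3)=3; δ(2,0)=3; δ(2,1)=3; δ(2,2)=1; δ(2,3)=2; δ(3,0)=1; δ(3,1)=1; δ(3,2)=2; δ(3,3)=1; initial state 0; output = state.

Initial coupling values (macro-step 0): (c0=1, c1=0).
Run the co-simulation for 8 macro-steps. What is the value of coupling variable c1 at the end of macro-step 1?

macro 1: S0 reads c0=1 → after 1×micro: 2; S1 reads c0=1 → after 1×micro: 3 ⇒ (c0=2, c1=3)
macro 2: S0 reads c0=2 → after 1×micro: 2; S1 reads c0=2 → after 1×micro: 2 ⇒ (c0=2, c1=2)
macro 3: S0 reads c0=2 → after 1×micro: 2; S1 reads c0=2 → after 1×micro: 1 ⇒ (c0=2, c1=1)
macro 4: S0 reads c0=2 → after 1×micro: 2; S1 reads c0=2 → after 1×micro: 2 ⇒ (c0=2, c1=2)
macro 5: S0 reads c0=2 → after 1×micro: 2; S1 reads c0=2 → after 1×micro: 1 ⇒ (c0=2, c1=1)
macro 6: S0 reads c0=2 → after 1×micro: 2; S1 reads c0=2 → after 1×micro: 2 ⇒ (c0=2, c1=2)
macro 7: S0 reads c0=2 → after 1×micro: 2; S1 reads c0=2 → after 1×micro: 1 ⇒ (c0=2, c1=1)
macro 8: S0 reads c0=2 → after 1×micro: 2; S1 reads c0=2 → after 1×micro: 2 ⇒ (c0=2, c1=2)

c1 at macro-step 1 = 3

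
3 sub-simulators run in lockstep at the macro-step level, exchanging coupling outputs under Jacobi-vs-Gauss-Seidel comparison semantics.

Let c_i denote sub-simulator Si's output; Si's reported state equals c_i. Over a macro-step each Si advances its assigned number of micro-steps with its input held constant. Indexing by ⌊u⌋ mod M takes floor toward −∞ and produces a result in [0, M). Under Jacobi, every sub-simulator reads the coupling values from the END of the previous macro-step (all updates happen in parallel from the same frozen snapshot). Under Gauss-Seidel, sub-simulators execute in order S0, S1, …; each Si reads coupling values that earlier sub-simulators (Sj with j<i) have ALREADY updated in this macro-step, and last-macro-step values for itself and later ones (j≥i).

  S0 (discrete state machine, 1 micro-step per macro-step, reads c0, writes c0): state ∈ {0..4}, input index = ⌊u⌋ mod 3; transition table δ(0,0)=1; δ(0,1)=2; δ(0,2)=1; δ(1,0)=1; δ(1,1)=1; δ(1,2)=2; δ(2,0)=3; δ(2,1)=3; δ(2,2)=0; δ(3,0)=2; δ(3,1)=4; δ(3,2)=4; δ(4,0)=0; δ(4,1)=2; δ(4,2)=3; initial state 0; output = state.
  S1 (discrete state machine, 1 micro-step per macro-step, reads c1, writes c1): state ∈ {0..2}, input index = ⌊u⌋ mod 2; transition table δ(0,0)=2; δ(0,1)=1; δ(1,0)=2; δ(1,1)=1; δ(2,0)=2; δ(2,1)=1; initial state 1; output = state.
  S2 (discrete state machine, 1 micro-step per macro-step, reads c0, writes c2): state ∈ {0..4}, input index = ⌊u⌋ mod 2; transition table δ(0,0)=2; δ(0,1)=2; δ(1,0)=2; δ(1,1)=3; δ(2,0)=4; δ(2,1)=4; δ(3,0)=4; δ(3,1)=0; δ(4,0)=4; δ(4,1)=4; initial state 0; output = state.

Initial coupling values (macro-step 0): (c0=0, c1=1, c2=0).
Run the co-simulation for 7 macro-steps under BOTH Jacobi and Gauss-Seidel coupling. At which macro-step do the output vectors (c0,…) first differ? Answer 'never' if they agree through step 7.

first divergence at macro-step: never

[Jacobi] macro 1: S0 reads c0=0 → after 1×micro: 1; S1 reads c1=1 → after 1×micro: 1; S2 reads c0=0 → after 1×micro: 2 ⇒ (c0=1, c1=1, c2=2)
[Jacobi] macro 2: S0 reads c0=1 → after 1×micro: 1; S1 reads c1=1 → after 1×micro: 1; S2 reads c0=1 → after 1×micro: 4 ⇒ (c0=1, c1=1, c2=4)
[Jacobi] macro 3: S0 reads c0=1 → after 1×micro: 1; S1 reads c1=1 → after 1×micro: 1; S2 reads c0=1 → after 1×micro: 4 ⇒ (c0=1, c1=1, c2=4)
[Jacobi] macro 4: S0 reads c0=1 → after 1×micro: 1; S1 reads c1=1 → after 1×micro: 1; S2 reads c0=1 → after 1×micro: 4 ⇒ (c0=1, c1=1, c2=4)
[Jacobi] macro 5: S0 reads c0=1 → after 1×micro: 1; S1 reads c1=1 → after 1×micro: 1; S2 reads c0=1 → after 1×micro: 4 ⇒ (c0=1, c1=1, c2=4)
[Jacobi] macro 6: S0 reads c0=1 → after 1×micro: 1; S1 reads c1=1 → after 1×micro: 1; S2 reads c0=1 → after 1×micro: 4 ⇒ (c0=1, c1=1, c2=4)
[Jacobi] macro 7: S0 reads c0=1 → after 1×micro: 1; S1 reads c1=1 → after 1×micro: 1; S2 reads c0=1 → after 1×micro: 4 ⇒ (c0=1, c1=1, c2=4)
[Gauss-Seidel] macro 1: S0 reads c0=0 → after 1×micro: 1; S1 reads c1=1 → after 1×micro: 1; S2 reads c0=1 → after 1×micro: 2 ⇒ (c0=1, c1=1, c2=2)
[Gauss-Seidel] macro 2: S0 reads c0=1 → after 1×micro: 1; S1 reads c1=1 → after 1×micro: 1; S2 reads c0=1 → after 1×micro: 4 ⇒ (c0=1, c1=1, c2=4)
[Gauss-Seidel] macro 3: S0 reads c0=1 → after 1×micro: 1; S1 reads c1=1 → after 1×micro: 1; S2 reads c0=1 → after 1×micro: 4 ⇒ (c0=1, c1=1, c2=4)
[Gauss-Seidel] macro 4: S0 reads c0=1 → after 1×micro: 1; S1 reads c1=1 → after 1×micro: 1; S2 reads c0=1 → after 1×micro: 4 ⇒ (c0=1, c1=1, c2=4)
[Gauss-Seidel] macro 5: S0 reads c0=1 → after 1×micro: 1; S1 reads c1=1 → after 1×micro: 1; S2 reads c0=1 → after 1×micro: 4 ⇒ (c0=1, c1=1, c2=4)
[Gauss-Seidel] macro 6: S0 reads c0=1 → after 1×micro: 1; S1 reads c1=1 → after 1×micro: 1; S2 reads c0=1 → after 1×micro: 4 ⇒ (c0=1, c1=1, c2=4)
[Gauss-Seidel] macro 7: S0 reads c0=1 → after 1×micro: 1; S1 reads c1=1 → after 1×micro: 1; S2 reads c0=1 → after 1×micro: 4 ⇒ (c0=1, c1=1, c2=4)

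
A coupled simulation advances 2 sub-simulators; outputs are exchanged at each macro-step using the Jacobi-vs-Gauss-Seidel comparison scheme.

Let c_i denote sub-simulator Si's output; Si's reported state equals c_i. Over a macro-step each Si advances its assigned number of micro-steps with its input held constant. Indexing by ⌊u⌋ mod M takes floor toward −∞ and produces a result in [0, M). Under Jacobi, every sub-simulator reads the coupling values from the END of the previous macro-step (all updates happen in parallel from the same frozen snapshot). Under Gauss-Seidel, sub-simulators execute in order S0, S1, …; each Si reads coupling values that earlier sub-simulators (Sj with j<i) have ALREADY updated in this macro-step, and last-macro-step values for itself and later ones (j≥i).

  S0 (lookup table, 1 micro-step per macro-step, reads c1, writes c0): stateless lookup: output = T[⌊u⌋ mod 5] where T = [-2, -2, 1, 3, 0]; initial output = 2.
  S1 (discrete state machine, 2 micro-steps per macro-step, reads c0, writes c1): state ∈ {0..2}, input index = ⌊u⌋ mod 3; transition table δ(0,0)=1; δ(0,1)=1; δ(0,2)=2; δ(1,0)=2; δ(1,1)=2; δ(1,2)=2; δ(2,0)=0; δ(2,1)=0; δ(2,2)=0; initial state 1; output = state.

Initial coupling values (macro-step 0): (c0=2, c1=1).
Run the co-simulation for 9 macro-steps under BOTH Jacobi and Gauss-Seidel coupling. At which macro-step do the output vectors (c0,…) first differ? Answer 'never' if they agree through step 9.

[Jacobi] macro 1: S0 reads c1=1 → after 1×micro: -2; S1 reads c0=2 → after 2×micro: 0 ⇒ (c0=-2, c1=0)
[Jacobi] macro 2: S0 reads c1=0 → after 1×micro: -2; S1 reads c0=-2 → after 2×micro: 2 ⇒ (c0=-2, c1=2)
[Jacobi] macro 3: S0 reads c1=2 → after 1×micro: 1; S1 reads c0=-2 → after 2×micro: 1 ⇒ (c0=1, c1=1)
[Jacobi] macro 4: S0 reads c1=1 → after 1×micro: -2; S1 reads c0=1 → after 2×micro: 0 ⇒ (c0=-2, c1=0)
[Jacobi] macro 5: S0 reads c1=0 → after 1×micro: -2; S1 reads c0=-2 → after 2×micro: 2 ⇒ (c0=-2, c1=2)
[Jacobi] macro 6: S0 reads c1=2 → after 1×micro: 1; S1 reads c0=-2 → after 2×micro: 1 ⇒ (c0=1, c1=1)
[Jacobi] macro 7: S0 reads c1=1 → after 1×micro: -2; S1 reads c0=1 → after 2×micro: 0 ⇒ (c0=-2, c1=0)
[Jacobi] macro 8: S0 reads c1=0 → after 1×micro: -2; S1 reads c0=-2 → after 2×micro: 2 ⇒ (c0=-2, c1=2)
[Jacobi] macro 9: S0 reads c1=2 → after 1×micro: 1; S1 reads c0=-2 → after 2×micro: 1 ⇒ (c0=1, c1=1)
[Gauss-Seidel] macro 1: S0 reads c1=1 → after 1×micro: -2; S1 reads c0=-2 → after 2×micro: 0 ⇒ (c0=-2, c1=0)
[Gauss-Seidel] macro 2: S0 reads c1=0 → after 1×micro: -2; S1 reads c0=-2 → after 2×micro: 2 ⇒ (c0=-2, c1=2)
[Gauss-Seidel] macro 3: S0 reads c1=2 → after 1×micro: 1; S1 reads c0=1 → after 2×micro: 1 ⇒ (c0=1, c1=1)
[Gauss-Seidel] macro 4: S0 reads c1=1 → after 1×micro: -2; S1 reads c0=-2 → after 2×micro: 0 ⇒ (c0=-2, c1=0)
[Gauss-Seidel] macro 5: S0 reads c1=0 → after 1×micro: -2; S1 reads c0=-2 → after 2×micro: 2 ⇒ (c0=-2, c1=2)
[Gauss-Seidel] macro 6: S0 reads c1=2 → after 1×micro: 1; S1 reads c0=1 → after 2×micro: 1 ⇒ (c0=1, c1=1)
[Gauss-Seidel] macro 7: S0 reads c1=1 → after 1×micro: -2; S1 reads c0=-2 → after 2×micro: 0 ⇒ (c0=-2, c1=0)
[Gauss-Seidel] macro 8: S0 reads c1=0 → after 1×micro: -2; S1 reads c0=-2 → after 2×micro: 2 ⇒ (c0=-2, c1=2)
[Gauss-Seidel] macro 9: S0 reads c1=2 → after 1×micro: 1; S1 reads c0=1 → after 2×micro: 1 ⇒ (c0=1, c1=1)

first divergence at macro-step: never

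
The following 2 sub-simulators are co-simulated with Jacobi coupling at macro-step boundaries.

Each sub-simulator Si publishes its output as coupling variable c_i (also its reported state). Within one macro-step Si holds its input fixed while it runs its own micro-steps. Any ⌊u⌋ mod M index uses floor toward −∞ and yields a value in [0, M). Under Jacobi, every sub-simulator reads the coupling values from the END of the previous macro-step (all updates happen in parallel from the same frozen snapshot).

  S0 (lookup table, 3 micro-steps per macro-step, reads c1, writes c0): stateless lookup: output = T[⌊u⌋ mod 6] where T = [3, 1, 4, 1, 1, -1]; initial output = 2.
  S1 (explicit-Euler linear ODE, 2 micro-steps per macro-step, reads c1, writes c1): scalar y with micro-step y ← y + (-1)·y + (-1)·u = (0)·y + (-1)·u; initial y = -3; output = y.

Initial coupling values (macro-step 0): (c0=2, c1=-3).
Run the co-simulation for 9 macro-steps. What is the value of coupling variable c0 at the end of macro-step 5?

macro 1: S0 reads c1=-3 → after 3×micro: 1; S1 reads c1=-3 → after 2×micro: 3 ⇒ (c0=1, c1=3)
macro 2: S0 reads c1=3 → after 3×micro: 1; S1 reads c1=3 → after 2×micro: -3 ⇒ (c0=1, c1=-3)
macro 3: S0 reads c1=-3 → after 3×micro: 1; S1 reads c1=-3 → after 2×micro: 3 ⇒ (c0=1, c1=3)
macro 4: S0 reads c1=3 → after 3×micro: 1; S1 reads c1=3 → after 2×micro: -3 ⇒ (c0=1, c1=-3)
macro 5: S0 reads c1=-3 → after 3×micro: 1; S1 reads c1=-3 → after 2×micro: 3 ⇒ (c0=1, c1=3)
macro 6: S0 reads c1=3 → after 3×micro: 1; S1 reads c1=3 → after 2×micro: -3 ⇒ (c0=1, c1=-3)
macro 7: S0 reads c1=-3 → after 3×micro: 1; S1 reads c1=-3 → after 2×micro: 3 ⇒ (c0=1, c1=3)
macro 8: S0 reads c1=3 → after 3×micro: 1; S1 reads c1=3 → after 2×micro: -3 ⇒ (c0=1, c1=-3)
macro 9: S0 reads c1=-3 → after 3×micro: 1; S1 reads c1=-3 → after 2×micro: 3 ⇒ (c0=1, c1=3)

c0 at macro-step 5 = 1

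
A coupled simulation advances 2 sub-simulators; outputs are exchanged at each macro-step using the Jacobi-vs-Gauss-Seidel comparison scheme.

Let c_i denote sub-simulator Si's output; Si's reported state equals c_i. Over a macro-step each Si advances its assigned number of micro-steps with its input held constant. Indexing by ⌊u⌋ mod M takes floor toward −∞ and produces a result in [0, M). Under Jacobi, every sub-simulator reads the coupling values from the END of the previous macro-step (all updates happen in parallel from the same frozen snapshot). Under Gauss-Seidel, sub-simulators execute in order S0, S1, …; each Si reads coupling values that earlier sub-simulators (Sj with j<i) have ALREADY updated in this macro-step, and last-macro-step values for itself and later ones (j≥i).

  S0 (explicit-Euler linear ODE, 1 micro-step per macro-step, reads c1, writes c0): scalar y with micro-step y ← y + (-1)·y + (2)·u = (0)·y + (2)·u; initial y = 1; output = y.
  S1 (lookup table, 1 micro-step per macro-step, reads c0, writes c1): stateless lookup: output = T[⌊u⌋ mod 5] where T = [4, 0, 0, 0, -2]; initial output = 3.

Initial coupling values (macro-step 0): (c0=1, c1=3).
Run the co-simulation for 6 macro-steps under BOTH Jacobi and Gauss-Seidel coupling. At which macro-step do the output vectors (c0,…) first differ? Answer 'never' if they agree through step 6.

first divergence at macro-step: 2

[Jacobi] macro 1: S0 reads c1=3 → after 1×micro: 6; S1 reads c0=1 → after 1×micro: 0 ⇒ (c0=6, c1=0)
[Jacobi] macro 2: S0 reads c1=0 → after 1×micro: 0; S1 reads c0=6 → after 1×micro: 0 ⇒ (c0=0, c1=0)
[Jacobi] macro 3: S0 reads c1=0 → after 1×micro: 0; S1 reads c0=0 → after 1×micro: 4 ⇒ (c0=0, c1=4)
[Jacobi] macro 4: S0 reads c1=4 → after 1×micro: 8; S1 reads c0=0 → after 1×micro: 4 ⇒ (c0=8, c1=4)
[Jacobi] macro 5: S0 reads c1=4 → after 1×micro: 8; S1 reads c0=8 → after 1×micro: 0 ⇒ (c0=8, c1=0)
[Jacobi] macro 6: S0 reads c1=0 → after 1×micro: 0; S1 reads c0=8 → after 1×micro: 0 ⇒ (c0=0, c1=0)
[Gauss-Seidel] macro 1: S0 reads c1=3 → after 1×micro: 6; S1 reads c0=6 → after 1×micro: 0 ⇒ (c0=6, c1=0)
[Gauss-Seidel] macro 2: S0 reads c1=0 → after 1×micro: 0; S1 reads c0=0 → after 1×micro: 4 ⇒ (c0=0, c1=4)
[Gauss-Seidel] macro 3: S0 reads c1=4 → after 1×micro: 8; S1 reads c0=8 → after 1×micro: 0 ⇒ (c0=8, c1=0)
[Gauss-Seidel] macro 4: S0 reads c1=0 → after 1×micro: 0; S1 reads c0=0 → after 1×micro: 4 ⇒ (c0=0, c1=4)
[Gauss-Seidel] macro 5: S0 reads c1=4 → after 1×micro: 8; S1 reads c0=8 → after 1×micro: 0 ⇒ (c0=8, c1=0)
[Gauss-Seidel] macro 6: S0 reads c1=0 → after 1×micro: 0; S1 reads c0=0 → after 1×micro: 4 ⇒ (c0=0, c1=4)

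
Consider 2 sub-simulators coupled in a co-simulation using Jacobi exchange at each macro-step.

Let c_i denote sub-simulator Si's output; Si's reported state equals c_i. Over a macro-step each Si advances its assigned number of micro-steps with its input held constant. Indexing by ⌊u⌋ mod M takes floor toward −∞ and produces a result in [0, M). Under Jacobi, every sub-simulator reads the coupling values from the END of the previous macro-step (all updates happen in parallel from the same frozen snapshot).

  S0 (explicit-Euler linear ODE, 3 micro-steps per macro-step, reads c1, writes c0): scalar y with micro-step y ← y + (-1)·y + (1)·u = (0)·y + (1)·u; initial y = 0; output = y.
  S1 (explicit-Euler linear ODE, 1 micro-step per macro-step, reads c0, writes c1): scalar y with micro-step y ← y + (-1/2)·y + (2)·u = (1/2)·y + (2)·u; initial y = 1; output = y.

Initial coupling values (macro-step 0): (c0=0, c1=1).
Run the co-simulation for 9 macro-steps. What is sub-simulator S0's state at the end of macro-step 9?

S0 state at macro-step 9 = 10233/256

macro 1: S0 reads c1=1 → after 3×micro: 1; S1 reads c0=0 → after 1×micro: 1/2 ⇒ (c0=1, c1=1/2)
macro 2: S0 reads c1=1/2 → after 3×micro: 1/2; S1 reads c0=1 → after 1×micro: 9/4 ⇒ (c0=1/2, c1=9/4)
macro 3: S0 reads c1=9/4 → after 3×micro: 9/4; S1 reads c0=1/2 → after 1×micro: 17/8 ⇒ (c0=9/4, c1=17/8)
macro 4: S0 reads c1=17/8 → after 3×micro: 17/8; S1 reads c0=9/4 → after 1×micro: 89/16 ⇒ (c0=17/8, c1=89/16)
macro 5: S0 reads c1=89/16 → after 3×micro: 89/16; S1 reads c0=17/8 → after 1×micro: 225/32 ⇒ (c0=89/16, c1=225/32)
macro 6: S0 reads c1=225/32 → after 3×micro: 225/32; S1 reads c0=89/16 → after 1×micro: 937/64 ⇒ (c0=225/32, c1=937/64)
macro 7: S0 reads c1=937/64 → after 3×micro: 937/64; S1 reads c0=225/32 → after 1×micro: 2737/128 ⇒ (c0=937/64, c1=2737/128)
macro 8: S0 reads c1=2737/128 → after 3×micro: 2737/128; S1 reads c0=937/64 → after 1×micro: 10233/256 ⇒ (c0=2737/128, c1=10233/256)
macro 9: S0 reads c1=10233/256 → after 3×micro: 10233/256; S1 reads c0=2737/128 → after 1×micro: 32129/512 ⇒ (c0=10233/256, c1=32129/512)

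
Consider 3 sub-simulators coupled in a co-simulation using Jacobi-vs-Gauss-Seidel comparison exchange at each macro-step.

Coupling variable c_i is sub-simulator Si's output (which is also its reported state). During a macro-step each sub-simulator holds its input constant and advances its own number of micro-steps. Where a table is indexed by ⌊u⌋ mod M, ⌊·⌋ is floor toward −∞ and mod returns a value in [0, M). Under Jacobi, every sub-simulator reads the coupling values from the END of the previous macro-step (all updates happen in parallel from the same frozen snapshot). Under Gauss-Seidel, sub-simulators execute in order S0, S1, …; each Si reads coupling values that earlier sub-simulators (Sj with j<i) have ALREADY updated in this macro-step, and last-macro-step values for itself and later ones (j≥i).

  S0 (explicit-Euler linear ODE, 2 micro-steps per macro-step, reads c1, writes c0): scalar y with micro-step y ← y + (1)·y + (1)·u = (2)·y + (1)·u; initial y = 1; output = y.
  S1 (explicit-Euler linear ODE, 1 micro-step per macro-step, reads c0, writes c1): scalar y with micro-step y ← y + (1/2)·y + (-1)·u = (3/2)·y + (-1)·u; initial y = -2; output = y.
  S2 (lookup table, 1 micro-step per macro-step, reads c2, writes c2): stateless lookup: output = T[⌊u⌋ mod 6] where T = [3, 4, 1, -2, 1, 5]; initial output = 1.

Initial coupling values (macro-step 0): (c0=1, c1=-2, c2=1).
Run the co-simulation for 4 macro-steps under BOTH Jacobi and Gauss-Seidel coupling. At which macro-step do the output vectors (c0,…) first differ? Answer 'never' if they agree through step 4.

[Jacobi] macro 1: S0 reads c1=-2 → after 2×micro: -2; S1 reads c0=1 → after 1×micro: -4; S2 reads c2=1 → after 1×micro: 4 ⇒ (c0=-2, c1=-4, c2=4)
[Jacobi] macro 2: S0 reads c1=-4 → after 2×micro: -20; S1 reads c0=-2 → after 1×micro: -4; S2 reads c2=4 → after 1×micro: 1 ⇒ (c0=-20, c1=-4, c2=1)
[Jacobi] macro 3: S0 reads c1=-4 → after 2×micro: -92; S1 reads c0=-20 → after 1×micro: 14; S2 reads c2=1 → after 1×micro: 4 ⇒ (c0=-92, c1=14, c2=4)
[Jacobi] macro 4: S0 reads c1=14 → after 2×micro: -326; S1 reads c0=-92 → after 1×micro: 113; S2 reads c2=4 → after 1×micro: 1 ⇒ (c0=-326, c1=113, c2=1)
[Gauss-Seidel] macro 1: S0 reads c1=-2 → after 2×micro: -2; S1 reads c0=-2 → after 1×micro: -1; S2 reads c2=1 → after 1×micro: 4 ⇒ (c0=-2, c1=-1, c2=4)
[Gauss-Seidel] macro 2: S0 reads c1=-1 → after 2×micro: -11; S1 reads c0=-11 → after 1×micro: 19/2; S2 reads c2=4 → after 1×micro: 1 ⇒ (c0=-11, c1=19/2, c2=1)
[Gauss-Seidel] macro 3: S0 reads c1=19/2 → after 2×micro: -31/2; S1 reads c0=-31/2 → after 1×micro: 119/4; S2 reads c2=1 → after 1×micro: 4 ⇒ (c0=-31/2, c1=119/4, c2=4)
[Gauss-Seidel] macro 4: S0 reads c1=119/4 → after 2×micro: 109/4; S1 reads c0=109/4 → after 1×micro: 139/8; S2 reads c2=4 → after 1×micro: 1 ⇒ (c0=109/4, c1=139/8, c2=1)

first divergence at macro-step: 1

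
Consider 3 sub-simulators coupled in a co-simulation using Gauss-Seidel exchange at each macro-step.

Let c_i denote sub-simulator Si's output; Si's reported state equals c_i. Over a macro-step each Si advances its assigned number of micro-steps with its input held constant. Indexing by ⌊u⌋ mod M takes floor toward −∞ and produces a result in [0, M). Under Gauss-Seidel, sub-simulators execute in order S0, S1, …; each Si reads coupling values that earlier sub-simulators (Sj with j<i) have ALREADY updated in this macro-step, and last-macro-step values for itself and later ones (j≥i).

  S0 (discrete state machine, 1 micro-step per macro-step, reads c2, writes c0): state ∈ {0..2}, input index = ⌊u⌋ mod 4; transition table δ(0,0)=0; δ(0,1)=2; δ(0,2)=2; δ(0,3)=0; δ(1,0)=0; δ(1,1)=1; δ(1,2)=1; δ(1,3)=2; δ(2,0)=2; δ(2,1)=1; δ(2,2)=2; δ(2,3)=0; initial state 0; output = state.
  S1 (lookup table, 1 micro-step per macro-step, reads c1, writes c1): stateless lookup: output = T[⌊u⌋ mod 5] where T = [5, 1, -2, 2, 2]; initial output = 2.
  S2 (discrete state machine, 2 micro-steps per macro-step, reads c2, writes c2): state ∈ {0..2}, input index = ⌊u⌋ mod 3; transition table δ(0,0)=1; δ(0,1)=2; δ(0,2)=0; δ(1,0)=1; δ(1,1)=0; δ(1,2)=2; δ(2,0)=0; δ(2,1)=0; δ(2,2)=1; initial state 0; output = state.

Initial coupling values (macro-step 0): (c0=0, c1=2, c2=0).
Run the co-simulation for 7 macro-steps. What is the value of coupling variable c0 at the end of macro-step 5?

macro 1: S0 reads c2=0 → after 1×micro: 0; S1 reads c1=2 → after 1×micro: -2; S2 reads c2=0 → after 2×micro: 1 ⇒ (c0=0, c1=-2, c2=1)
macro 2: S0 reads c2=1 → after 1×micro: 2; S1 reads c1=-2 → after 1×micro: 2; S2 reads c2=1 → after 2×micro: 2 ⇒ (c0=2, c1=2, c2=2)
macro 3: S0 reads c2=2 → after 1×micro: 2; S1 reads c1=2 → after 1×micro: -2; S2 reads c2=2 → after 2×micro: 2 ⇒ (c0=2, c1=-2, c2=2)
macro 4: S0 reads c2=2 → after 1×micro: 2; S1 reads c1=-2 → after 1×micro: 2; S2 reads c2=2 → after 2×micro: 2 ⇒ (c0=2, c1=2, c2=2)
macro 5: S0 reads c2=2 → after 1×micro: 2; S1 reads c1=2 → after 1×micro: -2; S2 reads c2=2 → after 2×micro: 2 ⇒ (c0=2, c1=-2, c2=2)
macro 6: S0 reads c2=2 → after 1×micro: 2; S1 reads c1=-2 → after 1×micro: 2; S2 reads c2=2 → after 2×micro: 2 ⇒ (c0=2, c1=2, c2=2)
macro 7: S0 reads c2=2 → after 1×micro: 2; S1 reads c1=2 → after 1×micro: -2; S2 reads c2=2 → after 2×micro: 2 ⇒ (c0=2, c1=-2, c2=2)

c0 at macro-step 5 = 2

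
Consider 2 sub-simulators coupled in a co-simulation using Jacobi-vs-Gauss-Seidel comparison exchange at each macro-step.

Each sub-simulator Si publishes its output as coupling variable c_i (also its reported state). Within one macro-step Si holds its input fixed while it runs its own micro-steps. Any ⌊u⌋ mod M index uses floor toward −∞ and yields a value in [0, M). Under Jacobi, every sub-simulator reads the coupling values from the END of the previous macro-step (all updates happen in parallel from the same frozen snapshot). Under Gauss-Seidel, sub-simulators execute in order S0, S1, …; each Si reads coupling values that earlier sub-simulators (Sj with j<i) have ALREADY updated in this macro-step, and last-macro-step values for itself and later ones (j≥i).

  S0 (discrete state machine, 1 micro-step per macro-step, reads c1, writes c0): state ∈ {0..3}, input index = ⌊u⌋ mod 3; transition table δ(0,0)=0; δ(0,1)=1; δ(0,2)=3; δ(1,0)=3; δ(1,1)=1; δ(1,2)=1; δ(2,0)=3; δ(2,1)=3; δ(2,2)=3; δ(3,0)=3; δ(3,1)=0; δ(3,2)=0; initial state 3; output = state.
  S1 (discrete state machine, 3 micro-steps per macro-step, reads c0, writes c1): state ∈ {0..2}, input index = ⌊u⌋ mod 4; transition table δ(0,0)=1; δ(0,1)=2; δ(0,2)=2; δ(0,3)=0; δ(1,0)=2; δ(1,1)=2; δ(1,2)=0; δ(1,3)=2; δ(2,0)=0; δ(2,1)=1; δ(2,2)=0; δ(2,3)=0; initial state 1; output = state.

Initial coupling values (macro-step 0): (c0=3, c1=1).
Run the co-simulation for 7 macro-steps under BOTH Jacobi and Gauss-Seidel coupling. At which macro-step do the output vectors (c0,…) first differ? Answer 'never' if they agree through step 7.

first divergence at macro-step: 1

[Jacobi] macro 1: S0 reads c1=1 → after 1×micro: 0; S1 reads c0=3 → after 3×micro: 0 ⇒ (c0=0, c1=0)
[Jacobi] macro 2: S0 reads c1=0 → after 1×micro: 0; S1 reads c0=0 → after 3×micro: 0 ⇒ (c0=0, c1=0)
[Jacobi] macro 3: S0 reads c1=0 → after 1×micro: 0; S1 reads c0=0 → after 3×micro: 0 ⇒ (c0=0, c1=0)
[Jacobi] macro 4: S0 reads c1=0 → after 1×micro: 0; S1 reads c0=0 → after 3×micro: 0 ⇒ (c0=0, c1=0)
[Jacobi] macro 5: S0 reads c1=0 → after 1×micro: 0; S1 reads c0=0 → after 3×micro: 0 ⇒ (c0=0, c1=0)
[Jacobi] macro 6: S0 reads c1=0 → after 1×micro: 0; S1 reads c0=0 → after 3×micro: 0 ⇒ (c0=0, c1=0)
[Jacobi] macro 7: S0 reads c1=0 → after 1×micro: 0; S1 reads c0=0 → after 3×micro: 0 ⇒ (c0=0, c1=0)
[Gauss-Seidel] macro 1: S0 reads c1=1 → after 1×micro: 0; S1 reads c0=0 → after 3×micro: 1 ⇒ (c0=0, c1=1)
[Gauss-Seidel] macro 2: S0 reads c1=1 → after 1×micro: 1; S1 reads c0=1 → after 3×micro: 2 ⇒ (c0=1, c1=2)
[Gauss-Seidel] macro 3: S0 reads c1=2 → after 1×micro: 1; S1 reads c0=1 → after 3×micro: 1 ⇒ (c0=1, c1=1)
[Gauss-Seidel] macro 4: S0 reads c1=1 → after 1×micro: 1; S1 reads c0=1 → after 3×micro: 2 ⇒ (c0=1, c1=2)
[Gauss-Seidel] macro 5: S0 reads c1=2 → after 1×micro: 1; S1 reads c0=1 → after 3×micro: 1 ⇒ (c0=1, c1=1)
[Gauss-Seidel] macro 6: S0 reads c1=1 → after 1×micro: 1; S1 reads c0=1 → after 3×micro: 2 ⇒ (c0=1, c1=2)
[Gauss-Seidel] macro 7: S0 reads c1=2 → after 1×micro: 1; S1 reads c0=1 → after 3×micro: 1 ⇒ (c0=1, c1=1)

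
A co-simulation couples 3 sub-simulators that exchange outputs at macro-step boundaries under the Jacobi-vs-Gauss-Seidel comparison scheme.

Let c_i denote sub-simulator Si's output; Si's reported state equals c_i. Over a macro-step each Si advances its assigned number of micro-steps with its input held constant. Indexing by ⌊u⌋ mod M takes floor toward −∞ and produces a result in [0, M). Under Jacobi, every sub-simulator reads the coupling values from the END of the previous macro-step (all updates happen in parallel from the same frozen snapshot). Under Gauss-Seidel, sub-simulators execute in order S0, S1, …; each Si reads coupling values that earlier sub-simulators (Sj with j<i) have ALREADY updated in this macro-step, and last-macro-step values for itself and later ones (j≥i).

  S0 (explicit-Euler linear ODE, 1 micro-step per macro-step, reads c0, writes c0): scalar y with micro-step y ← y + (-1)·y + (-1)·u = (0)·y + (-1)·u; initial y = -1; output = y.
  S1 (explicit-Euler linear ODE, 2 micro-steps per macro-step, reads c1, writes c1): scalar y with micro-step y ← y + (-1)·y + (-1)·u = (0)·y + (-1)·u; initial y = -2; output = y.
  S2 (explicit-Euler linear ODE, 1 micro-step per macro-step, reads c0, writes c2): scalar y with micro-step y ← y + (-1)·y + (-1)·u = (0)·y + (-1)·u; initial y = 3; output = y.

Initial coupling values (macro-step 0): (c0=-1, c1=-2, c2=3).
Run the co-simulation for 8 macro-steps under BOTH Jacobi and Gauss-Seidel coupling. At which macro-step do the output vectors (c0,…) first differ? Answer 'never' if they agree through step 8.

first divergence at macro-step: 1

[Jacobi] macro 1: S0 reads c0=-1 → after 1×micro: 1; S1 reads c1=-2 → after 2×micro: 2; S2 reads c0=-1 → after 1×micro: 1 ⇒ (c0=1, c1=2, c2=1)
[Jacobi] macro 2: S0 reads c0=1 → after 1×micro: -1; S1 reads c1=2 → after 2×micro: -2; S2 reads c0=1 → after 1×micro: -1 ⇒ (c0=-1, c1=-2, c2=-1)
[Jacobi] macro 3: S0 reads c0=-1 → after 1×micro: 1; S1 reads c1=-2 → after 2×micro: 2; S2 reads c0=-1 → after 1×micro: 1 ⇒ (c0=1, c1=2, c2=1)
[Jacobi] macro 4: S0 reads c0=1 → after 1×micro: -1; S1 reads c1=2 → after 2×micro: -2; S2 reads c0=1 → after 1×micro: -1 ⇒ (c0=-1, c1=-2, c2=-1)
[Jacobi] macro 5: S0 reads c0=-1 → after 1×micro: 1; S1 reads c1=-2 → after 2×micro: 2; S2 reads c0=-1 → after 1×micro: 1 ⇒ (c0=1, c1=2, c2=1)
[Jacobi] macro 6: S0 reads c0=1 → after 1×micro: -1; S1 reads c1=2 → after 2×micro: -2; S2 reads c0=1 → after 1×micro: -1 ⇒ (c0=-1, c1=-2, c2=-1)
[Jacobi] macro 7: S0 reads c0=-1 → after 1×micro: 1; S1 reads c1=-2 → after 2×micro: 2; S2 reads c0=-1 → after 1×micro: 1 ⇒ (c0=1, c1=2, c2=1)
[Jacobi] macro 8: S0 reads c0=1 → after 1×micro: -1; S1 reads c1=2 → after 2×micro: -2; S2 reads c0=1 → after 1×micro: -1 ⇒ (c0=-1, c1=-2, c2=-1)
[Gauss-Seidel] macro 1: S0 reads c0=-1 → after 1×micro: 1; S1 reads c1=-2 → after 2×micro: 2; S2 reads c0=1 → after 1×micro: -1 ⇒ (c0=1, c1=2, c2=-1)
[Gauss-Seidel] macro 2: S0 reads c0=1 → after 1×micro: -1; S1 reads c1=2 → after 2×micro: -2; S2 reads c0=-1 → after 1×micro: 1 ⇒ (c0=-1, c1=-2, c2=1)
[Gauss-Seidel] macro 3: S0 reads c0=-1 → after 1×micro: 1; S1 reads c1=-2 → after 2×micro: 2; S2 reads c0=1 → after 1×micro: -1 ⇒ (c0=1, c1=2, c2=-1)
[Gauss-Seidel] macro 4: S0 reads c0=1 → after 1×micro: -1; S1 reads c1=2 → after 2×micro: -2; S2 reads c0=-1 → after 1×micro: 1 ⇒ (c0=-1, c1=-2, c2=1)
[Gauss-Seidel] macro 5: S0 reads c0=-1 → after 1×micro: 1; S1 reads c1=-2 → after 2×micro: 2; S2 reads c0=1 → after 1×micro: -1 ⇒ (c0=1, c1=2, c2=-1)
[Gauss-Seidel] macro 6: S0 reads c0=1 → after 1×micro: -1; S1 reads c1=2 → after 2×micro: -2; S2 reads c0=-1 → after 1×micro: 1 ⇒ (c0=-1, c1=-2, c2=1)
[Gauss-Seidel] macro 7: S0 reads c0=-1 → after 1×micro: 1; S1 reads c1=-2 → after 2×micro: 2; S2 reads c0=1 → after 1×micro: -1 ⇒ (c0=1, c1=2, c2=-1)
[Gauss-Seidel] macro 8: S0 reads c0=1 → after 1×micro: -1; S1 reads c1=2 → after 2×micro: -2; S2 reads c0=-1 → after 1×micro: 1 ⇒ (c0=-1, c1=-2, c2=1)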